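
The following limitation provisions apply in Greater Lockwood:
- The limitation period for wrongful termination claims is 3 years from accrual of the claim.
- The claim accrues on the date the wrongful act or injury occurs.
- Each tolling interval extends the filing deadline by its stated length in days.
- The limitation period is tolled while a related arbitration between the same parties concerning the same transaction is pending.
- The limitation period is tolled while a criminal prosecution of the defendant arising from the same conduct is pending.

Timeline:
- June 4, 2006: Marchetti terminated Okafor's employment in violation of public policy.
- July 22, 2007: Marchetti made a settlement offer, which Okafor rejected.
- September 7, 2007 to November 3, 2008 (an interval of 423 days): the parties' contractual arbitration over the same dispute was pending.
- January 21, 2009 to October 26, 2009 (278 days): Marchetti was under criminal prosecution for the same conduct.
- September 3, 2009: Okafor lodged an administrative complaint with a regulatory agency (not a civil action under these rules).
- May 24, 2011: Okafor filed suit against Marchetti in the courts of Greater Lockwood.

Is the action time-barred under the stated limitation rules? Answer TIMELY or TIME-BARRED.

TIME-BARRED

The claim accrued on June 4, 2006, the date of the act.
The untolled deadline — 3 years after June 4, 2006 — is June 4, 2009.
Because the pending related arbitration ran from September 7, 2007 to November 3, 2008, the deadline is extended by 423 days to August 1, 2010.
Because the pending criminal prosecution ran from January 21, 2009 to October 26, 2009, the deadline is extended by 278 days to May 6, 2011.
Nothing else in the chronology tolls or restarts the period.
The May 24, 2011 filing falls after the May 6, 2011 deadline; the claim is time-barred.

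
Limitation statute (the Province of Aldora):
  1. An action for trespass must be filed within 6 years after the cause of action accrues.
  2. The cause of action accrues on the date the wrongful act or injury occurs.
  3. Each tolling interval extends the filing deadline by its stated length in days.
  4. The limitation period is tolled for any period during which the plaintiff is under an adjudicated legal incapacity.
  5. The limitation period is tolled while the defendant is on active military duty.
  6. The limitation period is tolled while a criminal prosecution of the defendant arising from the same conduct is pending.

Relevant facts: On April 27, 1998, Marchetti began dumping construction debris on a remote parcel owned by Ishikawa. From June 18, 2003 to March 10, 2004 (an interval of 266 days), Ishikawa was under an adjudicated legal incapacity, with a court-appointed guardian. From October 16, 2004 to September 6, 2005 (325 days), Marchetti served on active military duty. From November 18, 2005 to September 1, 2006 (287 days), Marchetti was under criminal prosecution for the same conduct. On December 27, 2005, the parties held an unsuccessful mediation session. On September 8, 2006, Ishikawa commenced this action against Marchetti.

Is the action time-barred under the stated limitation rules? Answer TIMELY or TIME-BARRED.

The claim accrued on April 27, 1998, when the wrongful act occurred.
The untolled deadline — 6 years after April 27, 1998 — is April 27, 2004.
Because the plaintiff's legal incapacity ran from June 18, 2003 to March 10, 2004, the deadline is extended by 266 days to January 18, 2005.
The defendant's active military service from October 16, 2004 to September 6, 2005 tolled the period for 325 days, extending the deadline to December 9, 2005.
The period was tolled for 287 days by the pending criminal prosecution (November 18, 2005 to September 1, 2006), pushing the deadline to September 22, 2006.
Nothing else in the chronology tolls or restarts the period.
Ishikawa filed on September 8, 2006, before the September 22, 2006 deadline, so the action is timely.

TIMELY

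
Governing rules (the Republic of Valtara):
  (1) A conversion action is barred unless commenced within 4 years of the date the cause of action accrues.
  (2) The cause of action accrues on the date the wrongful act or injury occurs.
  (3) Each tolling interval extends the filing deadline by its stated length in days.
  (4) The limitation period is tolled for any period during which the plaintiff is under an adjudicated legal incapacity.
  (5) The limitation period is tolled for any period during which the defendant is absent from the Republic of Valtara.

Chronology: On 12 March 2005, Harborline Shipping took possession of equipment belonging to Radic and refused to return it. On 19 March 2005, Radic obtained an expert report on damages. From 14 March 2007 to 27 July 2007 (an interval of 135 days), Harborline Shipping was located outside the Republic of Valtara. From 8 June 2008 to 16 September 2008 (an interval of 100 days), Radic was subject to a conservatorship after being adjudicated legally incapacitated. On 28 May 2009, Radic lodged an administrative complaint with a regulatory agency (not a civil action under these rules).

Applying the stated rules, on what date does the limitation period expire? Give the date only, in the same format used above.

The cause of action accrued on 12 March 2005, the date of the act.
Adding the 4 years base period to 12 March 2005 gives a deadline of 12 March 2009, before any tolling.
The defendant's absence from the jurisdiction from 14 March 2007 to 27 July 2007 tolled the period for 135 days, extending the deadline to 25 July 2009.
The plaintiff's legal incapacity from 8 June 2008 to 16 September 2008 tolled the period for 100 days, extending the deadline to 2 November 2009.
Nothing else in the chronology tolls or restarts the period.

2 November 2009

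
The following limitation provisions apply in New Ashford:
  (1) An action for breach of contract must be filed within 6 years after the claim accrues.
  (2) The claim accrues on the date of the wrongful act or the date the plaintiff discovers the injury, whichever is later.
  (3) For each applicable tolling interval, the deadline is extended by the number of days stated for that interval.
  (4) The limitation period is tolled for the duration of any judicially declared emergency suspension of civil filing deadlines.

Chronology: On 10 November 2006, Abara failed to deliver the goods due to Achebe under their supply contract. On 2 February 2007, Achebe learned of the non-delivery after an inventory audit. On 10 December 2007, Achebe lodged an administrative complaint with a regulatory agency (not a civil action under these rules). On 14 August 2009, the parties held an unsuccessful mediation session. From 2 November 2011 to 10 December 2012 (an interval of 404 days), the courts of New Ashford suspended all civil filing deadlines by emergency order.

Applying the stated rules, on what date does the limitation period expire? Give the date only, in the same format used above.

13 March 2014

The claim accrued on 2 February 2007 — the later of the 10 November 2006 act and the 2 February 2007 discovery.
Adding the 6 years base period to 2 February 2007 gives a deadline of 2 February 2013, before any tolling.
Because the emergency suspension of filing deadlines ran from 2 November 2011 to 10 December 2012, the deadline is extended by 404 days to 13 March 2014.
The other events in the timeline have no effect on the limitation period under the stated rules.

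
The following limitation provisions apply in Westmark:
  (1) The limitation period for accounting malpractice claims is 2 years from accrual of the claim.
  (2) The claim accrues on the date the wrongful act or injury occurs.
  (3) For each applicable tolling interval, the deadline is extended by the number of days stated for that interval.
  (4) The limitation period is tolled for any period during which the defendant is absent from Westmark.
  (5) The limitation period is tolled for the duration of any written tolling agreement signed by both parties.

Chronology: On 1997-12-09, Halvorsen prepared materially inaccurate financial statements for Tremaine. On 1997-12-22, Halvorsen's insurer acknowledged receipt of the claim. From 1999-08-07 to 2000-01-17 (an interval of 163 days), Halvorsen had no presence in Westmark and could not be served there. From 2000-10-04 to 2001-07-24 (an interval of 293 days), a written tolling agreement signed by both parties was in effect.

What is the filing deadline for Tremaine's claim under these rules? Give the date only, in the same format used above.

2000-05-20

The claim accrued on 1997-12-09, the date of the act.
Adding the 2 years base period to 1997-12-09 gives a deadline of 1999-12-09, before any tolling.
The defendant's absence from the jurisdiction from 1999-08-07 to 2000-01-17 tolled the period for 163 days, extending the deadline to 2000-05-20.
The written tolling agreement starting 2000-10-04 came too late — the period had run on 2000-05-20 — and so does not extend the deadline.
The other events in the timeline have no effect on the limitation period under the stated rules.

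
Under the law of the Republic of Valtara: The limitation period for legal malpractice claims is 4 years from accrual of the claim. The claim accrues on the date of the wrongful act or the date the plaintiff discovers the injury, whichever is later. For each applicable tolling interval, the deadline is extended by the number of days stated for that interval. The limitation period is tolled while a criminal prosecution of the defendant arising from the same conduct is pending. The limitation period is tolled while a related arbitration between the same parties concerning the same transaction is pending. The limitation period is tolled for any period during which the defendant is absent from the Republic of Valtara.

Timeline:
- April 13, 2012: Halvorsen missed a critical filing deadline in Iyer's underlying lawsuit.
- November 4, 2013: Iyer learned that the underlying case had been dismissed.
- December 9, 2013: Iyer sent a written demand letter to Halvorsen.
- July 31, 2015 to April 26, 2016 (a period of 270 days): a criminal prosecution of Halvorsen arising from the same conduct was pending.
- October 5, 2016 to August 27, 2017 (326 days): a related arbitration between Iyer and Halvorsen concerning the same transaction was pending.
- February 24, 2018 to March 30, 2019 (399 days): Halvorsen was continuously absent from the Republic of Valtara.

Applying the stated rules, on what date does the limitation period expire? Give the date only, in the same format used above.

July 26, 2020

The claim accrued on November 4, 2013 — the later of the April 13, 2012 act and the November 4, 2013 discovery.
4 years from November 4, 2013 is November 4, 2017.
The period was tolled for 270 days by the pending criminal prosecution (July 31, 2015 to April 26, 2016), pushing the deadline to August 1, 2018.
The period was tolled for 326 days by the pending related arbitration (October 5, 2016 to August 27, 2017), pushing the deadline to June 23, 2019.
Because the defendant's absence from the jurisdiction ran from February 24, 2018 to March 30, 2019, the deadline is extended by 399 days to July 26, 2020.
The other events in the timeline have no effect on the limitation period under the stated rules.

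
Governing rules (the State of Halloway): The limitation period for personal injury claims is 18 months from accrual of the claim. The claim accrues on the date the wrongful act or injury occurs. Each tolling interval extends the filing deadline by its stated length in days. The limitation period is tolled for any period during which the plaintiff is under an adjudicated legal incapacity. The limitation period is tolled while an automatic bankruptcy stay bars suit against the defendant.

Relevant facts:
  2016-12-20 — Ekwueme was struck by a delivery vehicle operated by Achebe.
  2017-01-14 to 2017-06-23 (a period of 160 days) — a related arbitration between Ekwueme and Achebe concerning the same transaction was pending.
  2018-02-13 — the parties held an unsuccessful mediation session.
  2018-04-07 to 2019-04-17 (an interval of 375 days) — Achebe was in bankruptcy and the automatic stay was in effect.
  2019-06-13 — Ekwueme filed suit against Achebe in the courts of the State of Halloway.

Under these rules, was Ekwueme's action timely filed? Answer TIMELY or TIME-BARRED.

The claim accrued on 2016-12-20, the date of the act.
Adding the 18 months base period to 2016-12-20 gives a deadline of 2018-06-20, before any tolling.
The automatic bankruptcy stay from 2018-04-07 to 2019-04-17 tolled the period for 375 days, extending the deadline to 2019-06-30.
Although a pending arbitration ran from 2017-01-14 to 2017-06-23, the stated rules do not make that a tolling event, so it is disregarded.
The other events in the timeline have no effect on the limitation period under the stated rules.
Ekwueme filed on 2019-06-13, before the 2019-06-30 deadline, so the action is timely.

TIMELY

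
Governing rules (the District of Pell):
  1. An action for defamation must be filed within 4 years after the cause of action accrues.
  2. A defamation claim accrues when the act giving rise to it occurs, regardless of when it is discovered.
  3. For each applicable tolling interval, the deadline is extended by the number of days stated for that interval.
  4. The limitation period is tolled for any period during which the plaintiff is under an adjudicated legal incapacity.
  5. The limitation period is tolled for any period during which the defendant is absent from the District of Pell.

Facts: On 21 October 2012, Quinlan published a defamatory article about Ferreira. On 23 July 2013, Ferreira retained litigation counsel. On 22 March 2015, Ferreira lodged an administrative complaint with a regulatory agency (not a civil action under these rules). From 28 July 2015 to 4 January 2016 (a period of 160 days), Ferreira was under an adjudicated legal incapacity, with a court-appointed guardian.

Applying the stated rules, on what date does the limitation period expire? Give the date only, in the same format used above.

The claim accrued on 21 October 2012, when the wrongful act occurred.
Adding the 4 years base period to 21 October 2012 gives a deadline of 21 October 2016, before any tolling.
Because the plaintiff's legal incapacity ran from 28 July 2015 to 4 January 2016, the deadline is extended by 160 days to 30 March 2017.
The other events in the timeline have no effect on the limitation period under the stated rules.

30 March 2017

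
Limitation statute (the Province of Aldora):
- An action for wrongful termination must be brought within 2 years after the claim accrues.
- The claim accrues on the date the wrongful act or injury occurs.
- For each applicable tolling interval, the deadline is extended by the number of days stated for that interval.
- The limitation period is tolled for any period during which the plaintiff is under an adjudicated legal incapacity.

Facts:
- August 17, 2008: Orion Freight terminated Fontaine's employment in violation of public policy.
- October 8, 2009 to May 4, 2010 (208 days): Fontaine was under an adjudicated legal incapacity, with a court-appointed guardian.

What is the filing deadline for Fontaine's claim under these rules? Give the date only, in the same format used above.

March 13, 2011

The limitation period began to run on August 17, 2008.
2 years from August 17, 2008 is August 17, 2010.
Because the plaintiff's legal incapacity ran from October 8, 2009 to May 4, 2010, the deadline is extended by 208 days to March 13, 2011.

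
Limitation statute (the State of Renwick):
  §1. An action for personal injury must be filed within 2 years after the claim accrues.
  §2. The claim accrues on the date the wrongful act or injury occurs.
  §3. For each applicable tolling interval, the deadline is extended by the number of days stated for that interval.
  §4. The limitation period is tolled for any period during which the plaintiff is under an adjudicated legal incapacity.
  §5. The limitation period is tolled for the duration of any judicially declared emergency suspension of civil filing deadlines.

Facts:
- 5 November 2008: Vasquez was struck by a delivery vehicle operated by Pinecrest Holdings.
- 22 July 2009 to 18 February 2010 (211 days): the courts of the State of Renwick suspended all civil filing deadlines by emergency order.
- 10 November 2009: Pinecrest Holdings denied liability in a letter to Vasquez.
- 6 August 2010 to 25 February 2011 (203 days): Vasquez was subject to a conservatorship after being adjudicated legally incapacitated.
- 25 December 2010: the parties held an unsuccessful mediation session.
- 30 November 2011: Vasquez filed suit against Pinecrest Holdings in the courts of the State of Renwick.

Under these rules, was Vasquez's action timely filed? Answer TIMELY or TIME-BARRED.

TIMELY

The limitation period began to run on 5 November 2008.
Adding the 2 years base period to 5 November 2008 gives a deadline of 5 November 2010, before any tolling.
Because the emergency suspension of filing deadlines ran from 22 July 2009 to 18 February 2010, the deadline is extended by 211 days to 4 June 2011.
The plaintiff's legal incapacity from 6 August 2010 to 25 February 2011 tolled the period for 203 days, extending the deadline to 24 December 2011.
Nothing else in the chronology tolls or restarts the period.
Filing on 30 November 2011 beat the 24 December 2011 deadline — the action is timely.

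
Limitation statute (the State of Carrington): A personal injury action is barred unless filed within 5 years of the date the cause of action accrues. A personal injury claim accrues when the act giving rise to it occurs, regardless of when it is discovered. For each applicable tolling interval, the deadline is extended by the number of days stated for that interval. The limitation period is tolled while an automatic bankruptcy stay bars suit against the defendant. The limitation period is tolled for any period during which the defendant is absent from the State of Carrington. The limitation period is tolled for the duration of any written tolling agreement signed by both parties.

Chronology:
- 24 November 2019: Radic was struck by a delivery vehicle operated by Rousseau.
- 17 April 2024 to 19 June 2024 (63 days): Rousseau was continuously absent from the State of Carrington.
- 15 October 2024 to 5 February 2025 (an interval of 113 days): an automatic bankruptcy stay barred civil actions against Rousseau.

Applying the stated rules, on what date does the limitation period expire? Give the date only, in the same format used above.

The limitation period began to run on 24 November 2019.
Adding the 5 years base period to 24 November 2019 gives a deadline of 24 November 2024, before any tolling.
The period was tolled for 63 days by the defendant's absence from the jurisdiction (17 April 2024 to 19 June 2024), pushing the deadline to 26 January 2025.
The period was tolled for 113 days by the automatic bankruptcy stay (15 October 2024 to 5 February 2025), pushing the deadline to 19 May 2025.

19 May 2025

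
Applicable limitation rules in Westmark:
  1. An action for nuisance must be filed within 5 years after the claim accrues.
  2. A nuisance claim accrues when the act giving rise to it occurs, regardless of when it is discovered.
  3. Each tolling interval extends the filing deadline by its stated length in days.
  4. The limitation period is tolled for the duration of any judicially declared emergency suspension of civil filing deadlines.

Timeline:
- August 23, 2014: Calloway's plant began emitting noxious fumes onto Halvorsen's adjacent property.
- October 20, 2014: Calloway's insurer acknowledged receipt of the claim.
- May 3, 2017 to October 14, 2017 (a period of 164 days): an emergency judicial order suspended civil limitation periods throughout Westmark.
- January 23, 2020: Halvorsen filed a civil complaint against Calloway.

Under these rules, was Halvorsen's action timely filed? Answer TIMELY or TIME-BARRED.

The claim accrued on August 23, 2014, when the wrongful act occurred.
The untolled deadline — 5 years after August 23, 2014 — is August 23, 2019.
Because the emergency suspension of filing deadlines ran from May 3, 2017 to October 14, 2017, the deadline is extended by 164 days to February 3, 2020.
Nothing else in the chronology tolls or restarts the period.
The January 23, 2020 filing precedes the February 3, 2020 deadline; the claim is timely.

TIMELY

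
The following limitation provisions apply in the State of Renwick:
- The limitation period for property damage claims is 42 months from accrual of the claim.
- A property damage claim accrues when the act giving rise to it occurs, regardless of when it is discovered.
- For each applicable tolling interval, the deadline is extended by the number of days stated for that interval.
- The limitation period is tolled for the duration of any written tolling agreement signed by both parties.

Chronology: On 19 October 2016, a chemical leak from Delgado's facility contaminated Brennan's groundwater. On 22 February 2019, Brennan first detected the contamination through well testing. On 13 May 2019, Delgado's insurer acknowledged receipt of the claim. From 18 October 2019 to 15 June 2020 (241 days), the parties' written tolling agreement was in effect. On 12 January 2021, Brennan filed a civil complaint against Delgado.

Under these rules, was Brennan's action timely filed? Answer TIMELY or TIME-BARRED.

The claim accrued on 19 October 2016, when the wrongful act occurred; under the stated occurrence rule the 22 February 2019 discovery does not delay accrual.
The untolled deadline — 42 months after 19 October 2016 — is 19 April 2020.
Because the written tolling agreement ran from 18 October 2019 to 15 June 2020, the deadline is extended by 241 days to 16 December 2020.
Nothing else in the chronology tolls or restarts the period.
Brennan filed on 12 January 2021, after the 16 December 2020 deadline, so the action is time-barred.

TIME-BARRED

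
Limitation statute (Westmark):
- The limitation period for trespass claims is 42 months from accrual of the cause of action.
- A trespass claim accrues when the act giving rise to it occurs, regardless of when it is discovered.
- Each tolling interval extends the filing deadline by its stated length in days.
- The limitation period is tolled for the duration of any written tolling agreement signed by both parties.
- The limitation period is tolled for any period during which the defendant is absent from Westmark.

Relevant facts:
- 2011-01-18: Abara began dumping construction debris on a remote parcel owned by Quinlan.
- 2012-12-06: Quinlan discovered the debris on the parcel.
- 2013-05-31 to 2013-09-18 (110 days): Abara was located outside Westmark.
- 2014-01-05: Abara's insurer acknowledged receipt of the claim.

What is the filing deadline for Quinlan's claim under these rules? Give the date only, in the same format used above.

The claim accrued on 2011-01-18, when the wrongful act occurred; under the stated occurrence rule the 2012-12-06 discovery does not delay accrual.
The untolled deadline — 42 months after 2011-01-18 — is 2014-07-18.
Because the defendant's absence from the jurisdiction ran from 2013-05-31 to 2013-09-18, the deadline is extended by 110 days to 2014-11-05.
None of the other events listed affects the running of the period under the stated rules.

2014-11-05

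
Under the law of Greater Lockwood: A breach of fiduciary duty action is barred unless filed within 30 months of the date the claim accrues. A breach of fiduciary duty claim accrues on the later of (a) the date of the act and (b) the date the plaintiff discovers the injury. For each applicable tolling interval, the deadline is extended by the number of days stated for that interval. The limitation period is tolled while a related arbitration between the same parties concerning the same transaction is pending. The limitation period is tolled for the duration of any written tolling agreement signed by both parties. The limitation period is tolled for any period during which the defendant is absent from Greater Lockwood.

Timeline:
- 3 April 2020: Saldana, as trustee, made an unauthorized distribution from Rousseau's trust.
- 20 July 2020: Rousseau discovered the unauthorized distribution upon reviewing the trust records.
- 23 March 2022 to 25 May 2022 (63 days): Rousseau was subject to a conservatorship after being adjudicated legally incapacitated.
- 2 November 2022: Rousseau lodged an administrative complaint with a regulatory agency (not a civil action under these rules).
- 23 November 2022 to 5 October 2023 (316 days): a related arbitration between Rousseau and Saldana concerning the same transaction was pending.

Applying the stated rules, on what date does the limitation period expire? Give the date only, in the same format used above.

Taking the later of the act (3 April 2020) and discovery (20 July 2020), the claim accrued on 20 July 2020.
The untolled deadline — 30 months after 20 July 2020 — is 20 January 2023.
Because the pending related arbitration ran from 23 November 2022 to 5 October 2023, the deadline is extended by 316 days to 2 December 2023.
Although the plaintiff's incapacity ran from 23 March 2022 to 25 May 2022, the stated rules do not make that a tolling event, so it is disregarded.
None of the other events listed affects the running of the period under the stated rules.

2 December 2023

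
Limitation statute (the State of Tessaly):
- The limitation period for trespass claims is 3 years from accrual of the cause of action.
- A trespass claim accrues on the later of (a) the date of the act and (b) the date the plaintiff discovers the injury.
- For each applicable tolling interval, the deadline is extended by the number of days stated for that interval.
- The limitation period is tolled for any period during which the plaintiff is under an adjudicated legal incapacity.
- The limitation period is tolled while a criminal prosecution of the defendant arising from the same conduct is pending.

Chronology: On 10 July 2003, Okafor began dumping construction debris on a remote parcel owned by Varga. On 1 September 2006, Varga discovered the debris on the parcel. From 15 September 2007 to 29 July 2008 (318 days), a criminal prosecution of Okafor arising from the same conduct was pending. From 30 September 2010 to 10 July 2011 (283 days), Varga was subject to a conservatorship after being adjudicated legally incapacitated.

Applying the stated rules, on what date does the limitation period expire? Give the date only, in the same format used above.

16 July 2010

Taking the later of the act (10 July 2003) and discovery (1 September 2006), the claim accrued on 1 September 2006.
Adding the 3 years base period to 1 September 2006 gives a deadline of 1 September 2009, before any tolling.
The pending criminal prosecution from 15 September 2007 to 29 July 2008 tolled the period for 318 days, extending the deadline to 16 July 2010.
The plaintiff's legal incapacity from 30 September 2010 to 10 July 2011 began after the period had already run on 16 July 2010, so it has no tolling effect.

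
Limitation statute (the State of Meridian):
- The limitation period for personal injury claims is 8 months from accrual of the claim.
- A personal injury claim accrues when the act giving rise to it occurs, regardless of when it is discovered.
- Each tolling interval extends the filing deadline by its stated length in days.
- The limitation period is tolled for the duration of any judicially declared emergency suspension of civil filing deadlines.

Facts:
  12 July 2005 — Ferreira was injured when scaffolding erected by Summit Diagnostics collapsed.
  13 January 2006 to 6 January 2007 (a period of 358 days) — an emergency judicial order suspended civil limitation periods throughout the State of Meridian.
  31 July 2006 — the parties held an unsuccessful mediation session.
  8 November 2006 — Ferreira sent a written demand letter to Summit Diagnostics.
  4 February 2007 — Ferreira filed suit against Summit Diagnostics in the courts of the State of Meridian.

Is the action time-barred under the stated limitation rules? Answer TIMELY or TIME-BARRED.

TIMELY

The claim accrued on 12 July 2005, the date of the act.
Adding the 8 months base period to 12 July 2005 gives a deadline of 12 March 2006, before any tolling.
The emergency suspension of filing deadlines from 13 January 2006 to 6 January 2007 tolled the period for 358 days, extending the deadline to 5 March 2007.
The other events in the timeline have no effect on the limitation period under the stated rules.
The 4 February 2007 filing precedes the 5 March 2007 deadline; the claim is timely.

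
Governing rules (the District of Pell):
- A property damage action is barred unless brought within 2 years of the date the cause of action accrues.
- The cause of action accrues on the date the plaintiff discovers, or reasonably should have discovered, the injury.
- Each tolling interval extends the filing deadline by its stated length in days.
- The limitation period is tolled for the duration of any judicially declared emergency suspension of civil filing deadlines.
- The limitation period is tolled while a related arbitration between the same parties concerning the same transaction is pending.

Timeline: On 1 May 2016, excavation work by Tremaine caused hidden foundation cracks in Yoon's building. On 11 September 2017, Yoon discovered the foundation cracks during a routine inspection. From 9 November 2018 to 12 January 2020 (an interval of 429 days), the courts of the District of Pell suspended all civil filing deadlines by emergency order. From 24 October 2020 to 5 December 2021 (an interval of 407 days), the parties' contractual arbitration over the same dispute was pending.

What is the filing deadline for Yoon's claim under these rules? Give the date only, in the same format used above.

25 December 2021

The claim did not accrue until Yoon discovered the injury on 11 September 2017; the 1 May 2016 act date does not start the clock under the stated rule.
Adding the 2 years base period to 11 September 2017 gives a deadline of 11 September 2019, before any tolling.
Because the emergency suspension of filing deadlines ran from 9 November 2018 to 12 January 2020, the deadline is extended by 429 days to 13 November 2020.
The period was tolled for 407 days by the pending related arbitration (24 October 2020 to 5 December 2021), pushing the deadline to 25 December 2021.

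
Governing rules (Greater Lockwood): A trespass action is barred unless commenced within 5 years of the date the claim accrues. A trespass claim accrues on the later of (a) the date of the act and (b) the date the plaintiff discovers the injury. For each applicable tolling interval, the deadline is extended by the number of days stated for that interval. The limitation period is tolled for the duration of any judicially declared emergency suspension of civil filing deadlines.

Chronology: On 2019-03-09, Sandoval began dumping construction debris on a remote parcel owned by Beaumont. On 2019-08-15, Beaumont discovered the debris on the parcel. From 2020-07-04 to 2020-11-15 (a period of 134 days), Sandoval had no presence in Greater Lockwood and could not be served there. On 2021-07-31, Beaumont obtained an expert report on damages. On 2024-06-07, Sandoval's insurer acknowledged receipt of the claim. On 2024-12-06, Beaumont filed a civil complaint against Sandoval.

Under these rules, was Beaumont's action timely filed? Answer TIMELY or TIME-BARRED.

Because discovery on 2019-08-15 post-dates the 2019-03-09 act, accrual under the later-of rule falls on 2019-08-15.
5 years from 2019-08-15 is 2024-08-15.
The defendant's absence from the jurisdiction from 2020-07-04 to 2020-11-15 does not toll the period, because no stated rule makes the defendant's absence a tolling event.
Nothing else in the chronology tolls or restarts the period.
Filing on 2024-12-06 missed the 2024-08-15 deadline — the action is time-barred.

TIME-BARRED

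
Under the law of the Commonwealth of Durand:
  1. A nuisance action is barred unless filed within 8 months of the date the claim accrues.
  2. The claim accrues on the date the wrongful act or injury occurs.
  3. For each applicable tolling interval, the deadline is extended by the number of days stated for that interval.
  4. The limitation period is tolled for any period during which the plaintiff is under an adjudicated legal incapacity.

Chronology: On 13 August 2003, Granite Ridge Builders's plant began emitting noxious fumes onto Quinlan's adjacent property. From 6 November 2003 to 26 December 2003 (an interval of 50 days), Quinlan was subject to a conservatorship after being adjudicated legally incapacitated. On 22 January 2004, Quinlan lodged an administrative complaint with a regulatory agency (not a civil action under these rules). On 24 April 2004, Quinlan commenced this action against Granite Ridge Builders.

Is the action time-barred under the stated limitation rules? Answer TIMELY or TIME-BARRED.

The limitation period began to run on 13 August 2003.
Adding the 8 months base period to 13 August 2003 gives a deadline of 13 April 2004, before any tolling.
The plaintiff's legal incapacity from 6 November 2003 to 26 December 2003 tolled the period for 50 days, extending the deadline to 2 June 2004.
None of the other events listed affects the running of the period under the stated rules.
The 24 April 2004 filing precedes the 2 June 2004 deadline; the claim is timely.

TIMELY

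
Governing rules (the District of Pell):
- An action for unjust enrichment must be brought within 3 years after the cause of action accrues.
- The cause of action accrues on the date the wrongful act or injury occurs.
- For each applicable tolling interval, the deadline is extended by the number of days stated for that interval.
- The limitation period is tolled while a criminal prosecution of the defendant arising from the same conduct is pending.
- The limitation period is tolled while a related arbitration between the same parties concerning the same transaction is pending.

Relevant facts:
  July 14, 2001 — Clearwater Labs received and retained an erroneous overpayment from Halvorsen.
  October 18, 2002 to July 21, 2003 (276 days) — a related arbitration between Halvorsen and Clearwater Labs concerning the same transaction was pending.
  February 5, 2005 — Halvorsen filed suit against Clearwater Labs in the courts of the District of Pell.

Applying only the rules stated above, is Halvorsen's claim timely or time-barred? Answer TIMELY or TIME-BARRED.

The limitation period began to run on July 14, 2001.
The untolled deadline — 3 years after July 14, 2001 — is July 14, 2004.
Because the pending related arbitration ran from October 18, 2002 to July 21, 2003, the deadline is extended by 276 days to April 16, 2005.
Filing on February 5, 2005 beat the April 16, 2005 deadline — the action is timely.

TIMELY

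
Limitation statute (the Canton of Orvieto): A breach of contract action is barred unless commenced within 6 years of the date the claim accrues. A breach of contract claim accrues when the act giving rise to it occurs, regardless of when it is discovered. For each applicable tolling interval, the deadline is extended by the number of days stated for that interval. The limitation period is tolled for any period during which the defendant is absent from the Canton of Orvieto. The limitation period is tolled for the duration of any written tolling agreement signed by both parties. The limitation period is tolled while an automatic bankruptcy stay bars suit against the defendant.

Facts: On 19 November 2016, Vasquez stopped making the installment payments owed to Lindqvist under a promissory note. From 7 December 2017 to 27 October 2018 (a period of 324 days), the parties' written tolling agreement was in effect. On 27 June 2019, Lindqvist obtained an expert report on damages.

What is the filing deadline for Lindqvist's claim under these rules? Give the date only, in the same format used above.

9 October 2023

The limitation period began to run on 19 November 2016.
Adding the 6 years base period to 19 November 2016 gives a deadline of 19 November 2022, before any tolling.
The written tolling agreement from 7 December 2017 to 27 October 2018 tolled the period for 324 days, extending the deadline to 9 October 2023.
None of the other events listed affects the running of the period under the stated rules.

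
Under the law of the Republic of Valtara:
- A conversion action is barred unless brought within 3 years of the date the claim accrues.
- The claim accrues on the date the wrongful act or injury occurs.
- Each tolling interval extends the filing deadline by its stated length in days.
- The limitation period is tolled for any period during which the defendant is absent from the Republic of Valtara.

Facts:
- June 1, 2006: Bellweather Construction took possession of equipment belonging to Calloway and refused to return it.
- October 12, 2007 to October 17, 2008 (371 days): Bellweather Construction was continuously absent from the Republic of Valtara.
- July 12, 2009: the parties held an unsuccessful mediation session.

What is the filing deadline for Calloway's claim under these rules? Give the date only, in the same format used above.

The limitation period began to run on June 1, 2006.
Adding the 3 years base period to June 1, 2006 gives a deadline of June 1, 2009, before any tolling.
The defendant's absence from the jurisdiction from October 12, 2007 to October 17, 2008 tolled the period for 371 days, extending the deadline to June 7, 2010.
None of the other events listed affects the running of the period under the stated rules.

June 7, 2010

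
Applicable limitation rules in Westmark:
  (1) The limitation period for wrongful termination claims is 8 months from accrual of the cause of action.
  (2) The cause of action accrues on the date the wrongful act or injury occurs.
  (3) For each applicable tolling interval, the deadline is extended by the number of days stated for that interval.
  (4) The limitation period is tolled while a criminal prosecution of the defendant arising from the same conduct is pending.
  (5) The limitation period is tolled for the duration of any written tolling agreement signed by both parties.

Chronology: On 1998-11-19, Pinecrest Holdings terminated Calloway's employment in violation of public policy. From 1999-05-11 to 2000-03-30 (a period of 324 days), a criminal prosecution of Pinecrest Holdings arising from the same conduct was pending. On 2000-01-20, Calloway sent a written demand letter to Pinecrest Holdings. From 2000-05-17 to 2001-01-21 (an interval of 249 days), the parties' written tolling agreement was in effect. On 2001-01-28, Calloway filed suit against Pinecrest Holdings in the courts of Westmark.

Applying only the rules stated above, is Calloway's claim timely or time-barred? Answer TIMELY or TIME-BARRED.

The limitation period began to run on 1998-11-19.
8 months from 1998-11-19 is 1999-07-19.
Because the pending criminal prosecution ran from 1999-05-11 to 2000-03-30, the deadline is extended by 324 days to 2000-06-07.
Because the written tolling agreement ran from 2000-05-17 to 2001-01-21, the deadline is extended by 249 days to 2001-02-11.
The other events in the timeline have no effect on the limitation period under the stated rules.
Filing on 2001-01-28 beat the 2001-02-11 deadline — the action is timely.

TIMELY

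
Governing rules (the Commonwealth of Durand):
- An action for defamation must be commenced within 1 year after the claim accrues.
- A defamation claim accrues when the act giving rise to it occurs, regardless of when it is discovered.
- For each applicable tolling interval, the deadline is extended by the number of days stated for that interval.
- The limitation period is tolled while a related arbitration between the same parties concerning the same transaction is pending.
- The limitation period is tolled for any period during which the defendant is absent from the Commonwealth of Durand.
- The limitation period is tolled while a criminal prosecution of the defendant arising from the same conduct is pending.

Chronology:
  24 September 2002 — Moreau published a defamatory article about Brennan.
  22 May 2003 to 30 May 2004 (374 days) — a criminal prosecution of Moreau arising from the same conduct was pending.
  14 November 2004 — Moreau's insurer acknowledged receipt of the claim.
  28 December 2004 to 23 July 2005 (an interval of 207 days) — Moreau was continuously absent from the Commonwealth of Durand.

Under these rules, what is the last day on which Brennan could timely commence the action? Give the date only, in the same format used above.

2 October 2004

The claim accrued on 24 September 2002, when the wrongful act occurred.
The untolled deadline — 1 year after 24 September 2002 — is 24 September 2003.
The pending criminal prosecution from 22 May 2003 to 30 May 2004 tolled the period for 374 days, extending the deadline to 2 October 2004.
The defendant's absence from the jurisdiction starting 28 December 2004 came too late — the period had run on 2 October 2004 — and so does not extend the deadline.
None of the other events listed affects the running of the period under the stated rules.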